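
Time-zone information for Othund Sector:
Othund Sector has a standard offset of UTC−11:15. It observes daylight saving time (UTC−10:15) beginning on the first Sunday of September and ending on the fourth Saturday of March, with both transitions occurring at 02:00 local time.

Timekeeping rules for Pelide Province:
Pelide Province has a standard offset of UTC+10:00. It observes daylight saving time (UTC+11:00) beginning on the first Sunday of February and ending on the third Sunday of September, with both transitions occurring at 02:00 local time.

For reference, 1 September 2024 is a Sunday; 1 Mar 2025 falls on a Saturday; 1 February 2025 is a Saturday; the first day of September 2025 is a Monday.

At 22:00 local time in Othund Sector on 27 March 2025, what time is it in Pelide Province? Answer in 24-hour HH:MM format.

1 September 2024 is a Sunday, so the first Sunday is September 1.
1 March 2025 is a Saturday, so the first Saturday is March 1 and the fourth is March 22.
27 March 2025 is outside the daylight-saving period (1 September 2024 – 22 March 2025), so Othund Sector is on standard time, UTC−11:15.
22:00 Othund Sector + 11h15m = 09:15 UTC (rolling into the next day, 28 March 2025).
1 February 2025 is a Saturday, so the first Sunday is February 2.
1 September 2025 is a Monday, so the first Sunday is September 7 and the third is September 21.
At the standard offset (UTC+10:00), 09:15 UTC + 10h = 19:15 Pelide Province standard time.
Daylight saving runs 2 February – 21 September; the standard-time date in Pelide Province, 28 March 2025, is inside that window, so Pelide Province is at UTC+11:00.
09:15 UTC + 11h = 20:15 Pelide Province.

20:15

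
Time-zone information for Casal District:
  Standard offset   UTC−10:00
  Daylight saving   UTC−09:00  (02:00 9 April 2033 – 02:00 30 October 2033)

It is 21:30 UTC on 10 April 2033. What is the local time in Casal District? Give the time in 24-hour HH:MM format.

12:30

At the standard offset (UTC−10:00), 21:30 UTC − 10h = 11:30 Casal District standard time.
The standard-time date in Casal District, 10 April 2033, falls between 9 April and 30 October, so daylight saving is in effect and Casal District is at UTC−09:00.
21:30 UTC − 9h = 12:30 local.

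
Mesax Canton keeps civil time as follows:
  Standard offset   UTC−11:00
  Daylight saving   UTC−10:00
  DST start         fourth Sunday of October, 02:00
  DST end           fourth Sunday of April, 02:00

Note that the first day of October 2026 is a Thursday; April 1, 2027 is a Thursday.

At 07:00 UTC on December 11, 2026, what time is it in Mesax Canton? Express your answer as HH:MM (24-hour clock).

1 October 2026 is a Thursday, so the first Sunday is October 4 and the fourth is October 25.
1 April 2027 is a Thursday, so the first Sunday is April 4 and the fourth is April 25.
At the standard offset (UTC−11:00), 07:00 UTC − 11h = 20:00 Mesax Canton standard time (rolling into the previous day, 10 December 2026).
The standard-time date in Mesax Canton, December 10, 2026, falls between 25 October 2026 and 25 April 2027, so daylight saving is in effect and Mesax Canton is at UTC−10:00.
07:00 UTC − 10h = 21:00 local (rolling into the previous day, 10 December 2026).

21:00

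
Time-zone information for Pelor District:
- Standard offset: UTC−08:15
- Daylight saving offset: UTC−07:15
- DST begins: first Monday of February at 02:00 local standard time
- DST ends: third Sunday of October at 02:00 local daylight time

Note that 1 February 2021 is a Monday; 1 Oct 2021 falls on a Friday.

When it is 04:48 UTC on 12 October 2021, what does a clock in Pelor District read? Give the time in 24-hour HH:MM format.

21:33

1 February 2021 is a Monday, so the first Monday is February 1.
1 October 2021 is a Friday, so the first Sunday is October 3 and the third is October 17.
At the standard offset (UTC−08:15), 04:48 UTC − 8h15m = 20:33 Pelor District standard time (rolling into the previous day, 11 October 2021).
The standard-time date in Pelor District, 11 October 2021, lies within the daylight-saving period (1 February – 17 October), so Pelor District is on daylight time, UTC−07:15.
04:48 UTC − 7h15m = 21:33 local (rolling into the previous day, 11 October 2021).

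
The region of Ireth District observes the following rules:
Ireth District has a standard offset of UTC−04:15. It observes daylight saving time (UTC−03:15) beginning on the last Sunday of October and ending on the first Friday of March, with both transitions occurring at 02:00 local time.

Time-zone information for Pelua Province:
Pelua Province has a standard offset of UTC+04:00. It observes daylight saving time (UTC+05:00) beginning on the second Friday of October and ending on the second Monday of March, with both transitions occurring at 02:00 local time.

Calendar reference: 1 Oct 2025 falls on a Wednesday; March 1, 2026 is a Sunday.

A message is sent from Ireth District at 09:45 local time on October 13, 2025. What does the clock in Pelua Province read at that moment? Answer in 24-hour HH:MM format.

1 October 2025 is a Wednesday, so Sundays fall on 5, 12, 19, 26; the last is October 26.
1 March 2026 is a Sunday, so the first Friday is March 6.
Daylight saving runs 26 October 2025 – 6 March 2026; October 13, 2025 is outside that window, so Ireth District is on standard time at UTC−04:15.
09:45 Ireth District + 4h15m = 14:00 UTC.
1 October 2025 is a Wednesday, so the first Friday is October 3 and the second is October 10.
1 March 2026 is a Sunday, so the first Monday is March 2 and the second is March 9.
At the standard offset (UTC+04:00), 14:00 UTC + 4h = 18:00 Pelua Province standard time.
The standard-time date in Pelua Province, October 13, 2025, lies within the daylight-saving period (10 October 2025 – 9 March 2026), so Pelua Province is on daylight time, UTC+05:00.
14:00 UTC + 5h = 19:00 Pelua Province.

19:00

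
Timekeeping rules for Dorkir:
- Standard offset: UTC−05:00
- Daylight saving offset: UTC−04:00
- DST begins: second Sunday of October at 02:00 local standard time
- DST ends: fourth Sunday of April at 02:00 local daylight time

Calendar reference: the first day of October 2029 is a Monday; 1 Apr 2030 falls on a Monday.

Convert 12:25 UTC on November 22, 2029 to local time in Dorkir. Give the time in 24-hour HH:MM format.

08:25

1 October 2029 is a Monday, so the first Sunday is October 7 and the second is October 14.
1 April 2030 is a Monday, so the first Sunday is April 7 and the fourth is April 28.
At the standard offset (UTC−05:00), 12:25 UTC − 5h = 07:25 Dorkir standard time.
Daylight saving runs 14 October 2029 – 28 April 2030; the standard-time date in Dorkir, November 22, 2029, is inside that window, so Dorkir is at UTC−04:00.
12:25 UTC − 4h = 08:25 local.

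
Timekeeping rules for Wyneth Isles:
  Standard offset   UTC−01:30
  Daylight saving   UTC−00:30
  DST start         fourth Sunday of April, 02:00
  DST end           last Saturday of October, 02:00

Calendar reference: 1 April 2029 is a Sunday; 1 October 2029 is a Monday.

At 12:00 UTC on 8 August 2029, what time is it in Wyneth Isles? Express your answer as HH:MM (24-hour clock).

1 April 2029 is a Sunday, so the first Sunday is April 1 and the fourth is April 22.
1 October 2029 is a Monday, so Saturdays fall on 6, 13, 20, 27; the last is October 27.
At the standard offset (UTC−01:30), 12:00 UTC − 1h30m = 10:30 Wyneth Isles standard time.
The standard-time date in Wyneth Isles, 8 August 2029, lies within the daylight-saving period (22 April – 27 October), so Wyneth Isles is on daylight time, UTC−00:30.
12:00 UTC − 0h30m = 11:30 local.

11:30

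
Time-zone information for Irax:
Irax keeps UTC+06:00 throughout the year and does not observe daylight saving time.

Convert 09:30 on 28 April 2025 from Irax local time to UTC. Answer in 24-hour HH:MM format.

Irax has no daylight saving, so its offset is UTC+06:00 year-round.
09:30 local − 6h = 03:30 UTC.

03:30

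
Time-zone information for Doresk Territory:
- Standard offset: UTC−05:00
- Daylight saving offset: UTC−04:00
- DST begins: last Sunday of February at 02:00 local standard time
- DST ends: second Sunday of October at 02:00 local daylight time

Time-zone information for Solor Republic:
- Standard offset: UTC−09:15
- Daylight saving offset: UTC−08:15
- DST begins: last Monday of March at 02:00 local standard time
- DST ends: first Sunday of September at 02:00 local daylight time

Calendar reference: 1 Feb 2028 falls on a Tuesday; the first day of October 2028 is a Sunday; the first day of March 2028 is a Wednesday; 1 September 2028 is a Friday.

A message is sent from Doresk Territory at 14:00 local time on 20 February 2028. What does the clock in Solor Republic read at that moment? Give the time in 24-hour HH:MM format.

09:45

1 February 2028 is a Tuesday, so Sundays fall on 6, 13, 20, 27; the last is February 27.
1 October 2028 is a Sunday, so the first Sunday is October 1 and the second is October 8.
20 February 2028 is outside the daylight-saving period (27 February – 8 October), so Doresk Territory is on standard time, UTC−05:00.
14:00 Doresk Territory + 5h = 19:00 UTC.
1 March 2028 is a Wednesday, so Mondays fall on 6, 13, 20, 27; the last is March 27.
1 September 2028 is a Friday, so the first Sunday is September 3.
At the standard offset (UTC−09:15), 19:00 UTC − 9h15m = 09:45 Solor Republic standard time.
Daylight saving runs 27 March – 3 September; the standard-time date in Solor Republic, 20 February 2028, is outside that window, so Solor Republic is on standard time at UTC−09:15.
19:00 UTC − 9h15m = 09:45 Solor Republic.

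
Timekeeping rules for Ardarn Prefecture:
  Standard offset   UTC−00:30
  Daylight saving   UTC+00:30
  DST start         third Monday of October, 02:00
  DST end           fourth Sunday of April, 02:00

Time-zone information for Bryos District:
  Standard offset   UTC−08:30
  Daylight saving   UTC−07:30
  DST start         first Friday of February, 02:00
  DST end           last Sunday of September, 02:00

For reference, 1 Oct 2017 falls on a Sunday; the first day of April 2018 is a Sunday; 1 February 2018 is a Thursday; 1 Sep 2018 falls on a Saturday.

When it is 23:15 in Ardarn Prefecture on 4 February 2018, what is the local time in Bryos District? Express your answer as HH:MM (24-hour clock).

15:15

1 October 2017 is a Sunday, so the first Monday is October 2 and the third is October 16.
1 April 2018 is a Sunday, so the first Sunday is April 1 and the fourth is April 22.
Daylight saving runs 16 October 2017 – 22 April 2018; 4 February 2018 is inside that window, so Ardarn Prefecture is at UTC+00:30.
23:15 Ardarn Prefecture − 0h30m = 22:45 UTC.
1 February 2018 is a Thursday, so the first Friday is February 2.
1 September 2018 is a Saturday, so Sundays fall on 2, 9, 16, 23, 30; the last is September 30.
At the standard offset (UTC−08:30), 22:45 UTC − 8h30m = 14:15 Bryos District standard time.
The standard-time date in Bryos District, 4 February 2018, lies within the daylight-saving period (2 February – 30 September), so Bryos District is on daylight time, UTC−07:30.
22:45 UTC − 7h30m = 15:15 Bryos District.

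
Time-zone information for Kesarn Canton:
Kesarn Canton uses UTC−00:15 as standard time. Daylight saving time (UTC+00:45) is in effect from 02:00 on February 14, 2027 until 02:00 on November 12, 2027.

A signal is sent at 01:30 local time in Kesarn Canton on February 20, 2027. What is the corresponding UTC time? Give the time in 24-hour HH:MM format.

February 20, 2027 falls between 14 February and 12 November, so daylight saving is in effect and Kesarn Canton is at UTC+00:45.
01:30 local − 0h45m = 00:45 UTC.

00:45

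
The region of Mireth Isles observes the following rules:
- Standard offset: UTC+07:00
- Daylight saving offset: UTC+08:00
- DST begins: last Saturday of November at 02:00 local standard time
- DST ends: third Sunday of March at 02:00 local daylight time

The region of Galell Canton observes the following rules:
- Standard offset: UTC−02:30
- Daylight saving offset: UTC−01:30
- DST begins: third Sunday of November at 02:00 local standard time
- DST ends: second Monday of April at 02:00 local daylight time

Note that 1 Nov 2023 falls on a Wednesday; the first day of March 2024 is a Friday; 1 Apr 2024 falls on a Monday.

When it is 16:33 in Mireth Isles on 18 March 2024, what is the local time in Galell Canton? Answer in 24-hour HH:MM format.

08:03

1 November 2023 is a Wednesday, so Saturdays fall on 4, 11, 18, 25; the last is November 25.
1 March 2024 is a Friday, so the first Sunday is March 3 and the third is March 17.
18 March 2024 does not fall between 25 November 2023 and 17 March 2024, so daylight saving is not in effect and Mireth Isles is at UTC+07:00.
16:33 Mireth Isles − 7h = 09:33 UTC.
1 November 2023 is a Wednesday, so the first Sunday is November 5 and the third is November 19.
1 April 2024 is a Monday, so the first Monday is April 1 and the second is April 8.
At the standard offset (UTC−02:30), 09:33 UTC − 2h30m = 07:03 Galell Canton standard time.
The standard-time date in Galell Canton, 18 March 2024, lies within the daylight-saving period (19 November 2023 – 8 April 2024), so Galell Canton is on daylight time, UTC−01:30.
09:33 UTC − 1h30m = 08:03 Galell Canton.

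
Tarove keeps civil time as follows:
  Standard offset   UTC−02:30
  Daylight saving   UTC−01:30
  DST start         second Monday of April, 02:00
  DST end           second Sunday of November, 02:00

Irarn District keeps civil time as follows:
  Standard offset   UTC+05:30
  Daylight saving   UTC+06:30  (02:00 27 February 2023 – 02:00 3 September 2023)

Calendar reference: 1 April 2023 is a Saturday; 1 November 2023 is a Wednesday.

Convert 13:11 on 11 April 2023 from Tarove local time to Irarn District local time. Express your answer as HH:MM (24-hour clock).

21:11

1 April 2023 is a Saturday, so the first Monday is April 3 and the second is April 10.
1 November 2023 is a Wednesday, so the first Sunday is November 5 and the second is November 12.
11 April 2023 lies within the daylight-saving period (10 April – 12 November), so Tarove is on daylight time, UTC−01:30.
13:11 Tarove + 1h30m = 14:41 UTC.
At the standard offset (UTC+05:30), 14:41 UTC + 5h30m = 20:11 Irarn District standard time.
Daylight saving runs 27 February – 3 September; the standard-time date in Irarn District, 11 April 2023, is inside that window, so Irarn District is at UTC+06:30.
14:41 UTC + 6h30m = 21:11 Irarn District.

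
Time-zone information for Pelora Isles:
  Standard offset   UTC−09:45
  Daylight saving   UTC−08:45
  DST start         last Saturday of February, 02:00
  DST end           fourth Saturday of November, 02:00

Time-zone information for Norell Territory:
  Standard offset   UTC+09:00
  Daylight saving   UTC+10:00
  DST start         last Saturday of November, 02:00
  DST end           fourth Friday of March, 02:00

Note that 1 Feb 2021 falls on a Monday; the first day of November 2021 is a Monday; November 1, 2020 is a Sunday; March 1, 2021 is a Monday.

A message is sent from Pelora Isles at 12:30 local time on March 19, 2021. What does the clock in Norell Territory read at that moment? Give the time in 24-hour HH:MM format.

1 February 2021 is a Monday, so Saturdays fall on 6, 13, 20, 27; the last is February 27.
1 November 2021 is a Monday, so the first Saturday is November 6 and the fourth is November 27.
March 19, 2021 lies within the daylight-saving period (27 February – 27 November), so Pelora Isles is on daylight time, UTC−08:45.
12:30 Pelora Isles + 8h45m = 21:15 UTC.
1 November 2020 is a Sunday, so Saturdays fall on 7, 14, 21, 28; the last is November 28.
1 March 2021 is a Monday, so the first Friday is March 5 and the fourth is March 26.
At the standard offset (UTC+09:00), 21:15 UTC + 9h = 06:15 Norell Territory standard time (rolling into the next day, 20 March 2021).
The standard-time date in Norell Territory, March 20, 2021, falls between 28 November 2020 and 26 March 2021, so daylight saving is in effect and Norell Territory is at UTC+10:00.
21:15 UTC + 10h = 07:15 Norell Territory (rolling into the next day, 20 March 2021).

07:15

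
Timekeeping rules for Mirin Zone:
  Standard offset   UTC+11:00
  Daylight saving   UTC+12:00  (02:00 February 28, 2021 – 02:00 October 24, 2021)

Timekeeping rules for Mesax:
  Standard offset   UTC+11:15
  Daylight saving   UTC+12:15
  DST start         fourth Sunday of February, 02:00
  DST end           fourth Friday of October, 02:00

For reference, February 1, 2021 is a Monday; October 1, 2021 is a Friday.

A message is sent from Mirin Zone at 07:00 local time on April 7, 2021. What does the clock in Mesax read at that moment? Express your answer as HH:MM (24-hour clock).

April 7, 2021 lies within the daylight-saving period (28 February – 24 October), so Mirin Zone is on daylight time, UTC+12:00.
07:00 Mirin Zone − 12h = 19:00 UTC (rolling into the previous day, 6 April 2021).
1 February 2021 is a Monday, so the first Sunday is February 7 and the fourth is February 28.
1 October 2021 is a Friday, so the first Friday is October 1 and the fourth is October 22.
At the standard offset (UTC+11:15), 19:00 UTC + 11h15m = 06:15 Mesax standard time (rolling into the next day, 7 April 2021).
The standard-time date in Mesax, April 7, 2021, falls between 28 February and 22 October, so daylight saving is in effect and Mesax is at UTC+12:15.
19:00 UTC + 12h15m = 07:15 Mesax (rolling into the next day, 7 April 2021).

07:15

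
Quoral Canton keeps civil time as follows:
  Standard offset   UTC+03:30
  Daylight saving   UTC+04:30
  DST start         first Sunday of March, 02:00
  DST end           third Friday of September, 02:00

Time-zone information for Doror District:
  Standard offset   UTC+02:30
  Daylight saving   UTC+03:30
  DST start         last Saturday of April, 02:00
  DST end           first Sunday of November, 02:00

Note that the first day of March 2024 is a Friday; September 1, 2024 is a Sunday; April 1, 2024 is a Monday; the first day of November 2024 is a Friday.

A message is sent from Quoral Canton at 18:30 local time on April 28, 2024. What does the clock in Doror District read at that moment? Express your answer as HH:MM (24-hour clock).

17:30

1 March 2024 is a Friday, so the first Sunday is March 3.
1 September 2024 is a Sunday, so the first Friday is September 6 and the third is September 20.
April 28, 2024 falls between 3 March and 20 September, so daylight saving is in effect and Quoral Canton is at UTC+04:30.
18:30 Quoral Canton − 4h30m = 14:00 UTC.
1 April 2024 is a Monday, so Saturdays fall on 6, 13, 20, 27; the last is April 27.
1 November 2024 is a Friday, so the first Sunday is November 3.
At the standard offset (UTC+02:30), 14:00 UTC + 2h30m = 16:30 Doror District standard time.
The standard-time date in Doror District, April 28, 2024, lies within the daylight-saving period (27 April – 3 November), so Doror District is on daylight time, UTC+03:30.
14:00 UTC + 3h30m = 17:30 Doror District.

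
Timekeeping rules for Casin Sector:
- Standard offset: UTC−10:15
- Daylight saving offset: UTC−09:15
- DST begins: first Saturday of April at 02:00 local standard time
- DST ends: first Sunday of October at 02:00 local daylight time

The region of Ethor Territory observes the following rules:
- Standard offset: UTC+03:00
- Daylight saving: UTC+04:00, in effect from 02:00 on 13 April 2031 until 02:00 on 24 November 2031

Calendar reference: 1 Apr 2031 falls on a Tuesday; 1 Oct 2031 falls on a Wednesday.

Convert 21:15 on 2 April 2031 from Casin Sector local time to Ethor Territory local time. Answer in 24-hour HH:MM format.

10:30

1 April 2031 is a Tuesday, so the first Saturday is April 5.
1 October 2031 is a Wednesday, so the first Sunday is October 5.
Daylight saving runs 5 April – 5 October; 2 April 2031 is outside that window, so Casin Sector is on standard time at UTC−10:15.
21:15 Casin Sector + 10h15m = 07:30 UTC (rolling into the next day, 3 April 2031).
At the standard offset (UTC+03:00), 07:30 UTC + 3h = 10:30 Ethor Territory standard time.
The standard-time date in Ethor Territory, 3 April 2031, is outside the daylight-saving period (13 April – 24 November), so Ethor Territory is on standard time, UTC+03:00.
07:30 UTC + 3h = 10:30 Ethor Territory.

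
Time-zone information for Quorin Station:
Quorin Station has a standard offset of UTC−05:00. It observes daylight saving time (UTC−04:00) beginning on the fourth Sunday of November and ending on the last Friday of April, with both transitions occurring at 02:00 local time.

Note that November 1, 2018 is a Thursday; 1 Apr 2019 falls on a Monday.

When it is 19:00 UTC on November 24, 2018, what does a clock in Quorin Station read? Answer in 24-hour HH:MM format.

1 November 2018 is a Thursday, so the first Sunday is November 4 and the fourth is November 25.
1 April 2019 is a Monday, so Fridays fall on 5, 12, 19, 26; the last is April 26.
At the standard offset (UTC−05:00), 19:00 UTC − 5h = 14:00 Quorin Station standard time.
The standard-time date in Quorin Station, November 24, 2018, is outside the daylight-saving period (25 November 2018 – 26 April 2019), so Quorin Station is on standard time, UTC−05:00.
19:00 UTC − 5h = 14:00 local.

14:00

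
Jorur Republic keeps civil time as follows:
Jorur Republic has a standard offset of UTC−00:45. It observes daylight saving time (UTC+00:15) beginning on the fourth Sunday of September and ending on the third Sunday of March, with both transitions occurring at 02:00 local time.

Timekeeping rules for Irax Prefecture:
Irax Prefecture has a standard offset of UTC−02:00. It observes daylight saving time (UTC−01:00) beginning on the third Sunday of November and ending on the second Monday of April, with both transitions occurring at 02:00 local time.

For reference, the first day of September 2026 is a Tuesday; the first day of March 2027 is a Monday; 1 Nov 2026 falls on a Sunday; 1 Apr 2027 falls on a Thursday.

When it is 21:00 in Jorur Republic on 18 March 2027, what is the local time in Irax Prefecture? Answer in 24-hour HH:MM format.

19:45

1 September 2026 is a Tuesday, so the first Sunday is September 6 and the fourth is September 27.
1 March 2027 is a Monday, so the first Sunday is March 7 and the third is March 21.
18 March 2027 lies within the daylight-saving period (27 September 2026 – 21 March 2027), so Jorur Republic is on daylight time, UTC+00:15.
21:00 Jorur Republic − 0h15m = 20:45 UTC.
1 November 2026 is a Sunday, so the first Sunday is November 1 and the third is November 15.
1 April 2027 is a Thursday, so the first Monday is April 5 and the second is April 12.
At the standard offset (UTC−02:00), 20:45 UTC − 2h = 18:45 Irax Prefecture standard time.
Daylight saving runs 15 November 2026 – 12 April 2027; the standard-time date in Irax Prefecture, 18 March 2027, is inside that window, so Irax Prefecture is at UTC−01:00.
20:45 UTC − 1h = 19:45 Irax Prefecture.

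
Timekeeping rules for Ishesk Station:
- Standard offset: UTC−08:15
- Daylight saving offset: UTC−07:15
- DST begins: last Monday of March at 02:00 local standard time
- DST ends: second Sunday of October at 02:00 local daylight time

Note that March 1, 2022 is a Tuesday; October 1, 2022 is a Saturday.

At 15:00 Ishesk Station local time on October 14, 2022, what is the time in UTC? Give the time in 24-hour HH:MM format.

1 March 2022 is a Tuesday, so Mondays fall on 7, 14, 21, 28; the last is March 28.
1 October 2022 is a Saturday, so the first Sunday is October 2 and the second is October 9.
October 14, 2022 does not fall between 28 March and 9 October, so daylight saving is not in effect and Ishesk Station is at UTC−08:15.
15:00 local + 8h15m = 23:15 UTC.

23:15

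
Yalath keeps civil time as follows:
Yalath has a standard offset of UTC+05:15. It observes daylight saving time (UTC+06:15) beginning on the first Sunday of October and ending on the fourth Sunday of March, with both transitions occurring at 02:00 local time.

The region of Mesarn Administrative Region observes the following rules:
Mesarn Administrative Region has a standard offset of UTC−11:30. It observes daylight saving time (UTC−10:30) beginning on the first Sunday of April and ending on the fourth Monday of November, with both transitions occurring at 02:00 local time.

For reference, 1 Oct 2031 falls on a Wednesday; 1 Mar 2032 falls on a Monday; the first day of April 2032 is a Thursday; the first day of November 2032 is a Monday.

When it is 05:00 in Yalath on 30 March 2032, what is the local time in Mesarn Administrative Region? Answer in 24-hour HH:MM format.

12:15

1 October 2031 is a Wednesday, so the first Sunday is October 5.
1 March 2032 is a Monday, so the first Sunday is March 7 and the fourth is March 28.
Daylight saving runs 5 October 2031 – 28 March 2032; 30 March 2032 is outside that window, so Yalath is on standard time at UTC+05:15.
05:00 Yalath − 5h15m = 23:45 UTC (rolling into the previous day, 29 March 2032).
1 April 2032 is a Thursday, so the first Sunday is April 4.
1 November 2032 is a Monday, so the first Monday is November 1 and the fourth is November 22.
At the standard offset (UTC−11:30), 23:45 UTC − 11h30m = 12:15 Mesarn Administrative Region standard time.
The standard-time date in Mesarn Administrative Region, 29 March 2032, does not fall between 4 April and 22 November, so daylight saving is not in effect and Mesarn Administrative Region is at UTC−11:30.
23:45 UTC − 11h30m = 12:15 Mesarn Administrative Region.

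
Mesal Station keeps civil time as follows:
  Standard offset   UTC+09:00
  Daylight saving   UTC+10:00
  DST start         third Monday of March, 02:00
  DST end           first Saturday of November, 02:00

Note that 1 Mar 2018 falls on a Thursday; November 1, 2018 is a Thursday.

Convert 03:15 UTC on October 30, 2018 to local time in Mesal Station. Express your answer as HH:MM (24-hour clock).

1 March 2018 is a Thursday, so the first Monday is March 5 and the third is March 19.
1 November 2018 is a Thursday, so the first Saturday is November 3.
At the standard offset (UTC+09:00), 03:15 UTC + 9h = 12:15 Mesal Station standard time.
Daylight saving runs 19 March – 3 November; the standard-time date in Mesal Station, October 30, 2018, is inside that window, so Mesal Station is at UTC+10:00.
03:15 UTC + 10h = 13:15 local.

13:15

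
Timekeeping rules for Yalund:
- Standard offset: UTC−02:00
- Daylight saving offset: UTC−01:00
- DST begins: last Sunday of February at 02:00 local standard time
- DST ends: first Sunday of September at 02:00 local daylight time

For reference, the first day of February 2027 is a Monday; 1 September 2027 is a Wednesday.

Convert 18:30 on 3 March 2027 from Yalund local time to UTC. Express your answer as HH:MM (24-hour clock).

19:30

1 February 2027 is a Monday, so Sundays fall on 7, 14, 21, 28; the last is February 28.
1 September 2027 is a Wednesday, so the first Sunday is September 5.
3 March 2027 falls between 28 February and 5 September, so daylight saving is in effect and Yalund is at UTC−01:00.
18:30 local + 1h = 19:30 UTC.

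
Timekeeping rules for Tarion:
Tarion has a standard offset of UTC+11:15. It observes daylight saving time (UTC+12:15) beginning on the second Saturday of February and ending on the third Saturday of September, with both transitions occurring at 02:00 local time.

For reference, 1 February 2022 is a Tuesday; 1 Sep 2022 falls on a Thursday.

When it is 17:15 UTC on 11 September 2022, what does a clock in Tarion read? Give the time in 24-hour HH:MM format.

1 February 2022 is a Tuesday, so the first Saturday is February 5 and the second is February 12.
1 September 2022 is a Thursday, so the first Saturday is September 3 and the third is September 17.
At the standard offset (UTC+11:15), 17:15 UTC + 11h15m = 04:30 Tarion standard time (rolling into the next day, 12 September 2022).
The standard-time date in Tarion, 12 September 2022, lies within the daylight-saving period (12 February – 17 September), so Tarion is on daylight time, UTC+12:15.
17:15 UTC + 12h15m = 05:30 local (rolling into the next day, 12 September 2022).

05:30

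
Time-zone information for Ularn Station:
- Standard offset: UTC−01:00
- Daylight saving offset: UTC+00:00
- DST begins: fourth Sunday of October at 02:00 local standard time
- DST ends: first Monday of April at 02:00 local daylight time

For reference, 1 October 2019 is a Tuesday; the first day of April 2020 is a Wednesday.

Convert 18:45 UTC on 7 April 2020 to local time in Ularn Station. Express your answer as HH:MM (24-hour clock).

1 October 2019 is a Tuesday, so the first Sunday is October 6 and the fourth is October 27.
1 April 2020 is a Wednesday, so the first Monday is April 6.
At the standard offset (UTC−01:00), 18:45 UTC − 1h = 17:45 Ularn Station standard time.
The standard-time date in Ularn Station, 7 April 2020, is outside the daylight-saving period (27 October 2019 – 6 April 2020), so Ularn Station is on standard time, UTC−01:00.
18:45 UTC − 1h = 17:45 local.

17:45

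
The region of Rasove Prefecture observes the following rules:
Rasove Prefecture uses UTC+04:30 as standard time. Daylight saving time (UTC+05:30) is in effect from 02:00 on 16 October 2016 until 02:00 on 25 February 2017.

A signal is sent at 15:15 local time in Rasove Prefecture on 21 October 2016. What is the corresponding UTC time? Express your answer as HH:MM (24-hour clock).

21 October 2016 lies within the daylight-saving period (16 October 2016 – 25 February 2017), so Rasove Prefecture is on daylight time, UTC+05:30.
15:15 local − 5h30m = 09:45 UTC.

09:45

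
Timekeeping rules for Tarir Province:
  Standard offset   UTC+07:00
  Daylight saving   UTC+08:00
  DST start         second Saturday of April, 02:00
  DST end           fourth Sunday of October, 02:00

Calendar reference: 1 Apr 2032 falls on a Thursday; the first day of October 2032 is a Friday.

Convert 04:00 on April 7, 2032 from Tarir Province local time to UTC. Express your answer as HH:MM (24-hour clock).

1 April 2032 is a Thursday, so the first Saturday is April 3 and the second is April 10.
1 October 2032 is a Friday, so the first Sunday is October 3 and the fourth is October 24.
April 7, 2032 does not fall between 10 April and 24 October, so daylight saving is not in effect and Tarir Province is at UTC+07:00.
04:00 local − 7h = 21:00 UTC (rolling into the previous day, 6 April 2032).

21:00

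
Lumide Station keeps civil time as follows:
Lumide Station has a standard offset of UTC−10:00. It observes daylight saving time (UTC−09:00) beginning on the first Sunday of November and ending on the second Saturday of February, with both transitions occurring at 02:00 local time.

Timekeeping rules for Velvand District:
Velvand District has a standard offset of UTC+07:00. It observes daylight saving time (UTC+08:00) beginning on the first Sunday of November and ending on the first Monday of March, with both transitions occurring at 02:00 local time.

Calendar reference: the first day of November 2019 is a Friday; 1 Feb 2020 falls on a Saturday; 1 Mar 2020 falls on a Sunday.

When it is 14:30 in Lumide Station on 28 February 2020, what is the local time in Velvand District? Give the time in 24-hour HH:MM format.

08:30

1 November 2019 is a Friday, so the first Sunday is November 3.
1 February 2020 is a Saturday, so the first Saturday is February 1 and the second is February 8.
28 February 2020 does not fall between 3 November 2019 and 8 February 2020, so daylight saving is not in effect and Lumide Station is at UTC−10:00.
14:30 Lumide Station + 10h = 00:30 UTC (rolling into the next day, 29 February 2020).
1 November 2019 is a Friday, so the first Sunday is November 3.
1 March 2020 is a Sunday, so the first Monday is March 2.
At the standard offset (UTC+07:00), 00:30 UTC + 7h = 07:30 Velvand District standard time.
The standard-time date in Velvand District, 29 February 2020, lies within the daylight-saving period (3 November 2019 – 2 March 2020), so Velvand District is on daylight time, UTC+08:00.
00:30 UTC + 8h = 08:30 Velvand District.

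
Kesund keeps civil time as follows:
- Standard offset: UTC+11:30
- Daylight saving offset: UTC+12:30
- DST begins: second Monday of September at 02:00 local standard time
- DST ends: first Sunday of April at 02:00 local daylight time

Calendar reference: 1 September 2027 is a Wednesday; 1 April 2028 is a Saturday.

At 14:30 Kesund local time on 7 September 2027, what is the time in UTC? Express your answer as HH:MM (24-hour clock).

03:00

1 September 2027 is a Wednesday, so the first Monday is September 6 and the second is September 13.
1 April 2028 is a Saturday, so the first Sunday is April 2.
Daylight saving runs 13 September 2027 – 2 April 2028; 7 September 2027 is outside that window, so Kesund is on standard time at UTC+11:30.
14:30 local − 11h30m = 03:00 UTC.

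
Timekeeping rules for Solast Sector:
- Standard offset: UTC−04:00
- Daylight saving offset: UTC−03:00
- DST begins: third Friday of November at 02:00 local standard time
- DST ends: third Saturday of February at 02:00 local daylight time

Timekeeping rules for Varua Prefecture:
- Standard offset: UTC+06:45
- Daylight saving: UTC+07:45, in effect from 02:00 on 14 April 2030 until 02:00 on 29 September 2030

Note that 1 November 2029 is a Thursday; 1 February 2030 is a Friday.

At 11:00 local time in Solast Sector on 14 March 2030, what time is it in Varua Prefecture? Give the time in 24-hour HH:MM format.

1 November 2029 is a Thursday, so the first Friday is November 2 and the third is November 16.
1 February 2030 is a Friday, so the first Saturday is February 2 and the third is February 16.
14 March 2030 is outside the daylight-saving period (16 November 2029 – 16 February 2030), so Solast Sector is on standard time, UTC−04:00.
11:00 Solast Sector + 4h = 15:00 UTC.
At the standard offset (UTC+06:45), 15:00 UTC + 6h45m = 21:45 Varua Prefecture standard time.
The standard-time date in Varua Prefecture, 14 March 2030, is outside the daylight-saving period (14 April – 29 September), so Varua Prefecture is on standard time, UTC+06:45.
15:00 UTC + 6h45m = 21:45 Varua Prefecture.

21:45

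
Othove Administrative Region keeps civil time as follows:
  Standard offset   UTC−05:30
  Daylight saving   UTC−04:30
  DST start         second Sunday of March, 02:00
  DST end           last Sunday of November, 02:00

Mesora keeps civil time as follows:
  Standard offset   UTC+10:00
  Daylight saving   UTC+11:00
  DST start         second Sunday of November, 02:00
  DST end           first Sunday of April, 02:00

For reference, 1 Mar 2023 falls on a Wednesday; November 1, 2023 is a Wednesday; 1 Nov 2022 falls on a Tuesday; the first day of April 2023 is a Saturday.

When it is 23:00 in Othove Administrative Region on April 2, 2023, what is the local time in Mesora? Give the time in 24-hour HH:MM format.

13:30

1 March 2023 is a Wednesday, so the first Sunday is March 5 and the second is March 12.
1 November 2023 is a Wednesday, so Sundays fall on 5, 12, 19, 26; the last is November 26.
Daylight saving runs 12 March – 26 November; April 2, 2023 is inside that window, so Othove Administrative Region is at UTC−04:30.
23:00 Othove Administrative Region + 4h30m = 03:30 UTC (rolling into the next day, 3 April 2023).
1 November 2022 is a Tuesday, so the first Sunday is November 6 and the second is November 13.
1 April 2023 is a Saturday, so the first Sunday is April 2.
At the standard offset (UTC+10:00), 03:30 UTC + 10h = 13:30 Mesora standard time.
The standard-time date in Mesora, April 3, 2023, does not fall between 13 November 2022 and 2 April 2023, so daylight saving is not in effect and Mesora is at UTC+10:00.
03:30 UTC + 10h = 13:30 Mesora.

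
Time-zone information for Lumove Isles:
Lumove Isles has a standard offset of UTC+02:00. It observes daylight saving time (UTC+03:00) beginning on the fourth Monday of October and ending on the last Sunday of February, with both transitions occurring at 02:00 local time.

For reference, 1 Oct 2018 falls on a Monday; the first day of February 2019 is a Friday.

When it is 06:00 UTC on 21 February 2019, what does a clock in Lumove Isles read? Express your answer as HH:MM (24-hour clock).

1 October 2018 is a Monday, so the first Monday is October 1 and the fourth is October 22.
1 February 2019 is a Friday, so Sundays fall on 3, 10, 17, 24; the last is February 24.
At the standard offset (UTC+02:00), 06:00 UTC + 2h = 08:00 Lumove Isles standard time.
The standard-time date in Lumove Isles, 21 February 2019, lies within the daylight-saving period (22 October 2018 – 24 February 2019), so Lumove Isles is on daylight time, UTC+03:00.
06:00 UTC + 3h = 09:00 local.

09:00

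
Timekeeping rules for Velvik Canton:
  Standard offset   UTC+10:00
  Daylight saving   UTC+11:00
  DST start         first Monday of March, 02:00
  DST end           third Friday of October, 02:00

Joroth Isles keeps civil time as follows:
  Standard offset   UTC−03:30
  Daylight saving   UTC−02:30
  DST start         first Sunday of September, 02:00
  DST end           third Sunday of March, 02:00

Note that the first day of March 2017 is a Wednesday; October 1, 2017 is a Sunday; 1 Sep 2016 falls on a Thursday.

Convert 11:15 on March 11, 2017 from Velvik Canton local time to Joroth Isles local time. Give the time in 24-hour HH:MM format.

21:45

1 March 2017 is a Wednesday, so the first Monday is March 6.
1 October 2017 is a Sunday, so the first Friday is October 6 and the third is October 20.
Daylight saving runs 6 March – 20 October; March 11, 2017 is inside that window, so Velvik Canton is at UTC+11:00.
11:15 Velvik Canton − 11h = 00:15 UTC.
1 September 2016 is a Thursday, so the first Sunday is September 4.
1 March 2017 is a Wednesday, so the first Sunday is March 5 and the third is March 19.
At the standard offset (UTC−03:30), 00:15 UTC − 3h30m = 20:45 Joroth Isles standard time (rolling into the previous day, 10 March 2017).
The standard-time date in Joroth Isles, March 10, 2017, lies within the daylight-saving period (4 September 2016 – 19 March 2017), so Joroth Isles is on daylight time, UTC−02:30.
00:15 UTC − 2h30m = 21:45 Joroth Isles (rolling into the previous day, 10 March 2017).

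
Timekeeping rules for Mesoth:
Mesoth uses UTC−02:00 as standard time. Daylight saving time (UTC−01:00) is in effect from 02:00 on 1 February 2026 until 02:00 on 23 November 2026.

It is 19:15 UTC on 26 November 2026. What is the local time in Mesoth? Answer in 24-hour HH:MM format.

At the standard offset (UTC−02:00), 19:15 UTC − 2h = 17:15 Mesoth standard time.
Daylight saving runs 1 February – 23 November; the standard-time date in Mesoth, 26 November 2026, is outside that window, so Mesoth is on standard time at UTC−02:00.
19:15 UTC − 2h = 17:15 local.

17:15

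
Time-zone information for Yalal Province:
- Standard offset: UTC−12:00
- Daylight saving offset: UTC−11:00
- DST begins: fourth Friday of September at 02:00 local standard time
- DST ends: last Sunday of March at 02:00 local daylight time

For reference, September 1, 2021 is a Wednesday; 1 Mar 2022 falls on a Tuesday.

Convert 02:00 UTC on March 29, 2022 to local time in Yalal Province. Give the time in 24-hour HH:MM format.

1 September 2021 is a Wednesday, so the first Friday is September 3 and the fourth is September 24.
1 March 2022 is a Tuesday, so Sundays fall on 6, 13, 20, 27; the last is March 27.
At the standard offset (UTC−12:00), 02:00 UTC − 12h = 14:00 Yalal Province standard time (rolling into the previous day, 28 March 2022).
Daylight saving runs 24 September 2021 – 27 March 2022; the standard-time date in Yalal Province, March 28, 2022, is outside that window, so Yalal Province is on standard time at UTC−12:00.
02:00 UTC − 12h = 14:00 local (rolling into the previous day, 28 March 2022).

14:00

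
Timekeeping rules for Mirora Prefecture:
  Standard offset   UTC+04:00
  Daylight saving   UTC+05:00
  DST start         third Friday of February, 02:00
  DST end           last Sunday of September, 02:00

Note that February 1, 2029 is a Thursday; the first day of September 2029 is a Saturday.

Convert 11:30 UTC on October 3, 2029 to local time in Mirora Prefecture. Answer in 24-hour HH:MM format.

15:30

1 February 2029 is a Thursday, so the first Friday is February 2 and the third is February 16.
1 September 2029 is a Saturday, so Sundays fall on 2, 9, 16, 23, 30; the last is September 30.
At the standard offset (UTC+04:00), 11:30 UTC + 4h = 15:30 Mirora Prefecture standard time.
The standard-time date in Mirora Prefecture, October 3, 2029, does not fall between 16 February and 30 September, so daylight saving is not in effect and Mirora Prefecture is at UTC+04:00.
11:30 UTC + 4h = 15:30 local.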